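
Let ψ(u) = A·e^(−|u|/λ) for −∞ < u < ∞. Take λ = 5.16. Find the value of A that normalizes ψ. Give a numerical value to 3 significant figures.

A ≈ 0.440

Require ∫ |ψ|² du = 1 over the whole domain.
With ∫₀^∞ u^0 e^(−αu) du = 0!/α^1, the integral (without the A² prefactor) comes out to λ.
Hence A² = 1/[λ].
Substituting λ = 5.16 gives A² = 0.1938, so A = 0.4402.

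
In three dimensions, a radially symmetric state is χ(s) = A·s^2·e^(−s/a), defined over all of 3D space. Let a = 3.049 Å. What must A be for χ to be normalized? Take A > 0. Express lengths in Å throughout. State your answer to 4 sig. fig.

A ≈ 0.002403 Å^(-7/2)

Require ∫ |χ|² 4πs² ds = 1 over the whole domain.
The integral (without the A² prefactor) comes out to 45·π·a^7/2.
Plugging in a = 3.049 yields A = 0.0024032.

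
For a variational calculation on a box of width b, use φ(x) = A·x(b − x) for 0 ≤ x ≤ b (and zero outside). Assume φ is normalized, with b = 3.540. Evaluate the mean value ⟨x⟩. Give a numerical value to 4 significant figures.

⟨x⟩ ≈ 1.770

The expectation value is the |φ|²-weighted average of x: ∫ x|φ|² dx.
Expanding the polynomial and integrating term by term, the ratio of the moment integral to the normalization integral gives ⟨x⟩ = b/2.
With b = 3.540, ⟨x⟩ = 1.7700.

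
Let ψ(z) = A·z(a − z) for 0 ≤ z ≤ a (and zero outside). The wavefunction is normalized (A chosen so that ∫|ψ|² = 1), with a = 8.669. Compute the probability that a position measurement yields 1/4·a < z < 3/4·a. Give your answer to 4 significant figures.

P ≈ 0.7930

P = ∫_{1/4·a}^{3/4·a} |ψ(z)|² dz.
The normalization integral ∫|ψ|²dz over the whole domain equals a^5/30·A², and A² cancels in the ratio.
Let u = z/a; then A² and the length scale cancel, so P = ∫_{1/4}^{3/4} u^2·(1 - u)^2 du ÷ ∫_{0}^{1} u^2·(1 - u)^2 du.
An antiderivative of u^2·(1 - u)^2 is u^3·(6·u^2 - 15·u + 10)/30; evaluating from 1/4 to 3/4 gives 203/7680, while the full integral is 1/30.
Taking the ratio, P = 203/256.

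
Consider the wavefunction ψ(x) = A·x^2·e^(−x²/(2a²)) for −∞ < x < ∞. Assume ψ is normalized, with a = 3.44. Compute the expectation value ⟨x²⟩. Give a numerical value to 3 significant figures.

By definition ⟨x²⟩ = ∫ x^2 |ψ(x)|² dx.
Using the Gaussian integral ∫_{−∞}^{∞} e^(−αx²) dx = √(π/α), evaluating both integrals, ⟨x²⟩ = 5·a^2/2.
Putting a = 3.44 gives 29.58.

⟨x^2⟩ ≈ 29.6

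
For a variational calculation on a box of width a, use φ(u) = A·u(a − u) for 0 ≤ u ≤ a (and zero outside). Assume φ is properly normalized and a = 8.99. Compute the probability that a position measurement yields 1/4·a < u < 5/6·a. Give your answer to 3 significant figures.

|φ|² is the probability density, so P = ∫_{1/4·a}^{5/6·a} |φ|² du.
With A² fixed by ∫|φ|² = 1, i.e. A² = (a^5/30)^(−1), substitute and integrate.
Let t = u/a; then A² and the length scale cancel, so P = ∫_{1/4}^{5/6} t^2·(1 - t)^2 dt ÷ ∫_{0}^{1} t^2·(1 - t)^2 dt.
An antiderivative of t^2·(1 - t)^2 is t^3·(6·t^2 - 15·t + 10)/30; evaluating from 1/4 to 5/6 gives ≈ 0.028700, while the full integral is 1/30.
The result is P = 0.8610.

P ≈ 0.861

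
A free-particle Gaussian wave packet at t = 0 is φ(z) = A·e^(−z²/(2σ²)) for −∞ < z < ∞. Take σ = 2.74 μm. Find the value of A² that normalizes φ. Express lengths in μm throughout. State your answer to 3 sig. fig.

A^2 ≈ 0.206 μm^(-1)

The normalization condition is ∫|φ|² dz = 1 from −∞ to ∞.
The integral (without the A² prefactor) comes out to √(π)·σ.
Hence A² = 1/[√(π)·σ].
With σ = 2.74: A² = 0.2059 and A = 0.4538.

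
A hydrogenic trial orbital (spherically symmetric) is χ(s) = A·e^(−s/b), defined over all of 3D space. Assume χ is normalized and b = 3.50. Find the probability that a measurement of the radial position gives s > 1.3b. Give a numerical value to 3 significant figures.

P = ∫ |χ|² 4πs² ds over s > 1.3b.
A² is fixed by ∫₀^∞ 4πs²|χ|² ds = 1, i.e. A² = (π·b^3)^(−1).
Let u = s/b; then A², 4π and the length scale all cancel, so P = ∫_{1.3}^{∞} u^2·e^(-2·u) du ÷ ∫_{0}^{∞} u^2·e^(-2·u) du.
With ∫ u^2·e^(-2·u) du = -(2·u^2 + 2·u + 1)·e^(-2·u)/4 + C, the region integral is 349·e^(-13/5)/200 and the full one is 1/4.
The region integral divided by the full integral gives P = 0.5184.

P ≈ 0.518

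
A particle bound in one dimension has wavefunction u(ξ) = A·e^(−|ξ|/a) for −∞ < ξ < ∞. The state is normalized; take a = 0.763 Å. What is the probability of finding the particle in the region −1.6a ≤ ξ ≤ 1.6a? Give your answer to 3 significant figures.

P ≈ 0.959

P = ∫_{−1.6a}^{1.6a} |u(ξ)|² dξ.
With A² fixed by ∫|u|² = 1, i.e. A² = (a)^(−1), substitute and integrate.
Both integrals are even about ξ = 0, so only the ξ ≥ 0 halves are needed (the factors of 2 cancel). Substituting t = ξ/a, A² and the length scale cancel in the ratio: P = ∫_{0}^{1.6} e^(-2·t) dt / ∫_{0}^{∞} e^(-2·t) dt.
An antiderivative of e^(-2·t) is -e^(-2·t)/2; evaluating from 0 to 1.6 gives 1/2 - e^(-16/5)/2, while the full integral is 1/2.
This works out to P = 0.9592.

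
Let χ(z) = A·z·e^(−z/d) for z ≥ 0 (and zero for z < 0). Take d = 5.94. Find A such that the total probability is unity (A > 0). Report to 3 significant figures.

A ≈ 0.138

The normalization condition is ∫|χ|² dz = 1 from 0 to ∞.
With ∫₀^∞ z^2 e^(−αz) dz = 2!/α^3, ∫|χ|² dz = A²·(d^3/4).
Hence A² = 1/[d^3/4].
With d = 5.94: A² = 0.01909 and A = 0.1381.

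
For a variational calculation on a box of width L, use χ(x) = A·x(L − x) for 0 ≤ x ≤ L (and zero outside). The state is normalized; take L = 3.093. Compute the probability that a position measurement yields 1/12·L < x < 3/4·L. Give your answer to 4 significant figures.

P = ∫_{1/12·L}^{3/4·L} |χ(x)|² dx.
Since A² = 1/(L^5/30), this is the region integral divided by the full normalization integral.
Substituting u = x/L, A² and the length scale cancel in the ratio: P = ∫_{1/12}^{3/4} u^2·(1 - u)^2 du / ∫_{0}^{1} u^2·(1 - u)^2 du.
Using ∫ u^2·(1 - u)^2 du = u^3·(6·u^2 - 15·u + 10)/30, the numerator is ≈ 0.0297132 and the denominator is 1/30.
Evaluating gives P = 4621/5184.

P ≈ 0.8914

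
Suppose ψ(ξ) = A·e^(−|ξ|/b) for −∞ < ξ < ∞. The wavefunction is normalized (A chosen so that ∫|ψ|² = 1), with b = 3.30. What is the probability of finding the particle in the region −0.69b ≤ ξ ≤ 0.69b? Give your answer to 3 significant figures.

P = ∫_{−0.69b}^{0.69b} |ψ(ξ)|² dξ.
With A² fixed by ∫|ψ|² = 1, i.e. A² = (b)^(−1), substitute and integrate.
Both integrals are even about ξ = 0, so only the ξ ≥ 0 halves are needed (the factors of 2 cancel). Let u = ξ/b; then A² and the length scale cancel, so P = ∫_{0}^{0.69} e^(-2·u) du ÷ ∫_{0}^{∞} e^(-2·u) du.
Using ∫ e^(-2·u) du = -e^(-2·u)/2, the numerator is 1/2 - e^(-69/50)/2 and the denominator is 1/2.
This works out to P = 0.7484.

P ≈ 0.748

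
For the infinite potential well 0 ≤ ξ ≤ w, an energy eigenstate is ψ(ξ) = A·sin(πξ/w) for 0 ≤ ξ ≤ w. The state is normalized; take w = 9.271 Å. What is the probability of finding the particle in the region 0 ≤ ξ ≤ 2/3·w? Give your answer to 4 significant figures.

P ≈ 0.8045

|ψ|² is the probability density, so P = ∫_{0}^{2/3·w} |ψ|² dξ.
Since A² = 1/(w/2), this is the region integral divided by the full normalization integral.
Let u = ξ/w; then A² and the length scale cancel, so P = ∫_{0}^{2/3} sin(π·u)^2 du ÷ ∫_{0}^{1} sin(π·u)^2 du.
With ∫ sin(π·u)^2 du = u/2 - sin(2·π·u)/(4·π) + C, the region integral is √(3)/(8·π) + 1/3 and the full one is 1/2.
The result is P = √(3)/(4·π) + 2/3.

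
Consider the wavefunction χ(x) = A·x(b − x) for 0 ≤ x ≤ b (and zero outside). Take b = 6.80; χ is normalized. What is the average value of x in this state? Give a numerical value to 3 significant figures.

⟨x⟩ ≈ 3.40

By definition ⟨x⟩ = ∫ x |χ(x)|² dx.
Evaluating both integrals, ⟨x⟩ = b/2.
Putting b = 6.80 gives 3.400.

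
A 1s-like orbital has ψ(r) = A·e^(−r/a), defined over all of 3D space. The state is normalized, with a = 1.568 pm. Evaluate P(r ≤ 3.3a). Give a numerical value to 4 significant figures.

P ≈ 0.9600

With dV = 4πr²dr, the probability is ∫|ψ|² dV over r ≤ 3.3a.
The full normalization integral is A²·[π·a^3] = 1, fixing A².
In terms of u = r/a (A², 4π and the length scale all cancel between numerator and denominator), P = [∫_{0}^{3.3} u^2·e^(-2·u) du] / [∫_{0}^{∞} u^2·e^(-2·u) du].
Using ∫ u^2·e^(-2·u) du = -(2·u^2 + 2·u + 1)·e^(-2·u)/4, the numerator is 1/4 - 1469·e^(-33/5)/200 and the denominator is 1/4.
Taking the ratio yields P = 0.96003.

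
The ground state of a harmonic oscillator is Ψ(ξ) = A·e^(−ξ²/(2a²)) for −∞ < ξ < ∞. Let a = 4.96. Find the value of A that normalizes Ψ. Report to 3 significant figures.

Normalization requires ∫|Ψ|² dξ = 1, integrated from −∞ to ∞.
Carrying out the integral gives A² · √(π)·a.
So A² = (√(π)·a)^(−1).
Plugging in a = 4.96 yields A = 0.3373.

A ≈ 0.337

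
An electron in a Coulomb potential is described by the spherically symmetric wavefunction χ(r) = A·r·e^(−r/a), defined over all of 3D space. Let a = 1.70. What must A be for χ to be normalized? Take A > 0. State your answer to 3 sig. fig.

Require ∫ |χ|² 4πr² dr = 1 over the whole domain.
Recall ∫₀^∞ r^m e^(−r/β) dr = m!·β^(m+1), the integral (without the A² prefactor) comes out to 3·π·a^5.
Substituting a = 1.70 gives A² = 0.007473, so A = 0.08645.

A ≈ 0.0864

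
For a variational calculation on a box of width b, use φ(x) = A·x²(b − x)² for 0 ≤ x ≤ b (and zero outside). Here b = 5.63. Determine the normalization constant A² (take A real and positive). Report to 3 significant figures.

Require ∫ |φ|² dx = 1 over the whole domain.
∫|φ|² dx = A²·(b^9/630).
Hence A² = 1/[b^9/630].
Substituting b = 5.63 gives A² = 0.0001109, so A = 0.01053.

A^2 ≈ 0.000111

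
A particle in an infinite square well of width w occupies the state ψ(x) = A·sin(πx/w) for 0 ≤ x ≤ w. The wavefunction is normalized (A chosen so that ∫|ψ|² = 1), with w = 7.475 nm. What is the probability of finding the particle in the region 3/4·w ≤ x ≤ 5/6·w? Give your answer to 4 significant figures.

P ≈ 0.06201

|ψ|² is the probability density, so P = ∫_{3/4·w}^{5/6·w} |ψ|² dx.
With A² fixed by ∫|ψ|² = 1, i.e. A² = (w/2)^(−1), substitute and integrate.
Substituting u = x/w, A² and the length scale cancel in the ratio: P = ∫_{3/4}^{5/6} sin(π·u)^2 du / ∫_{0}^{1} sin(π·u)^2 du.
Using ∫ sin(π·u)^2 du = u/2 - sin(2·π·u)/(4·π), the numerator is -1/(4·π) + 1/24 + √(3)/(8·π) and the denominator is 1/2.
Evaluating gives P = (-6 + π + 3·√(3))/(12·π).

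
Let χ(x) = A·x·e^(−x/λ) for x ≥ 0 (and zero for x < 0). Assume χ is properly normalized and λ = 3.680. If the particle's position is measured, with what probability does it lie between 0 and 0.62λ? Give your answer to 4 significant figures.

|χ|² is the probability density, so P = ∫_{0}^{0.62λ} |χ|² dx.
The normalization integral ∫|χ|²dx over the whole domain equals λ^3/4·A², and A² cancels in the ratio.
Let u = x/λ; then A² and the length scale cancel, so P = ∫_{0}^{0.62} u^2·e^(-2·u) du ÷ ∫_{0}^{∞} u^2·e^(-2·u) du.
An antiderivative of u^2·e^(-2·u) is -(2·u^2 + 2·u + 1)·e^(-2·u)/4; evaluating from 0 to 0.62 gives 1/4 - 3761·e^(-31/25)/5000, while the full integral is 1/4.
The result is P = 0.12930.

P ≈ 0.1293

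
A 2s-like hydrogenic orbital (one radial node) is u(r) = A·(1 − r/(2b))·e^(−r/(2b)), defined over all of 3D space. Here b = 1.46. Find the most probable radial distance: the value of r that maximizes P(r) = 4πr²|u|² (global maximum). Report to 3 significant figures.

r ≈ 7.64

Differentiate P(r) = 4πr²|u|² with respect to r and set to zero.
This gives r = b·(√(5) + 3).
With b = 1.46, the most probable radial distance is 7.645.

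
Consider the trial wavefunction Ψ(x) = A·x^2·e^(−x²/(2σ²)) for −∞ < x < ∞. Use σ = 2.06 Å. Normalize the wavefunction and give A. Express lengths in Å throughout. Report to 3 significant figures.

A ≈ 0.142 Å^(-5/2)

We need A² ∫|f|² dx = 1, taking the integral from −∞ to ∞.
Carrying out the integral gives A² · 3·√(π)·σ^5/4.
Hence A² = 1/[3·√(π)·σ^5/4].
Substituting σ = 2.06 gives A² = 0.02028, so A = 0.1424.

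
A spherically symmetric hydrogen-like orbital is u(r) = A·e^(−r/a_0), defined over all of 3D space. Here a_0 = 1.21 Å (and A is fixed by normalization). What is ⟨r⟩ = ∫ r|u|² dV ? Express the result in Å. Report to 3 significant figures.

The expectation value is the |u|²-weighted average of r: ∫ r|u|² 4πr² dr.
Evaluating both integrals, ⟨r⟩ = 3·a_0/2.
With a_0 = 1.21, ⟨r⟩ = 1.815.

⟨r⟩ ≈ 1.82 Å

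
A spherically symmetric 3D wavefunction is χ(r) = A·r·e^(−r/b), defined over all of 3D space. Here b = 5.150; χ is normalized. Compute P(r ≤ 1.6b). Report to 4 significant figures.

With dV = 4πr²dr, the probability is ∫|χ|² dV over r ≤ 1.6b.
Normalization gives A² = 1/(3·π·b^5).
In terms of u = r/b (A², 4π and the length scale all cancel between numerator and denominator), P = [∫_{0}^{1.6} u^4·e^(-2·u) du] / [∫_{0}^{∞} u^4·e^(-2·u) du].
An antiderivative of u^4·e^(-2·u) is -(u^4/2 + u^3 + 3·u^2/2 + 3·u/2 + 3/4)·e^(-2·u); evaluating from 0 to 1.6 gives ≈ 0.164541, while the full integral is 3/4.
This evaluates to P = 0.21939.

P ≈ 0.2194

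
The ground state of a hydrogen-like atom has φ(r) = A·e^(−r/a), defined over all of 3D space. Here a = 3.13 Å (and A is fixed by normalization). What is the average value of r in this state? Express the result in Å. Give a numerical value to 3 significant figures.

The expectation value is the |φ|²-weighted average of r: ∫ r|φ|² 4πr² dr.
With ∫₀^∞ r^3 e^(−αr) dr = 3!/α^4, evaluating both integrals, ⟨r⟩ = 3·a/2.
With a = 3.13, ⟨r⟩ = 4.695.

⟨r⟩ ≈ 4.70 Å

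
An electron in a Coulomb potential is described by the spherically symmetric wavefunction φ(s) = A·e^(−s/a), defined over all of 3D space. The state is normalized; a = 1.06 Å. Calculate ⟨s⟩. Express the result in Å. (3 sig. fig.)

⟨s⟩ ≈ 1.59 Å

By definition ⟨s⟩ = ∫ s |φ(s)|² 4πs² ds.
Recall ∫₀^∞ s^m e^(−s/β) ds = m!·β^(m+1), evaluating both integrals, ⟨s⟩ = 3·a/2.
Putting a = 1.06 gives 1.590.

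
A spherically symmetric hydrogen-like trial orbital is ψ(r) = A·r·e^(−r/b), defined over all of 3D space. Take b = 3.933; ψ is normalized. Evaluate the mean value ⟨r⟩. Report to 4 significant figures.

⟨r⟩ ≈ 9.833

⟨r⟩ = ∫ r |ψ|² 4πr² dr over the full domain.
Using ∫₀^∞ rⁿ e^(−αr) dr = n!/αⁿ⁺¹, evaluating both integrals, ⟨r⟩ = 5·b/2.
Putting b = 3.933 gives 9.8325.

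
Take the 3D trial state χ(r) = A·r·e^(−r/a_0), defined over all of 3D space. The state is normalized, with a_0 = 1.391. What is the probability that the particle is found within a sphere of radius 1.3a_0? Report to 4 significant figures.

P ≈ 0.1226

P = ∫ |χ|² 4πr² dr over r ≤ 1.3a_0.
The full normalization integral is A²·[3·π·a_0^5] = 1, fixing A².
Substituting u = r/a_0, A², 4π and the length scale all cancel in the ratio: P = ∫_{0}^{1.3} u^4·e^(-2·u) du / ∫_{0}^{∞} u^4·e^(-2·u) du.
An antiderivative of u^4·e^(-2·u) is -(u^4/2 + u^3 + 3·u^2/2 + 3·u/2 + 3/4)·e^(-2·u); evaluating from 0 to 1.3 gives ≈ 0.0919324, while the full integral is 3/4.
The region integral divided by the full integral gives P = 0.12258.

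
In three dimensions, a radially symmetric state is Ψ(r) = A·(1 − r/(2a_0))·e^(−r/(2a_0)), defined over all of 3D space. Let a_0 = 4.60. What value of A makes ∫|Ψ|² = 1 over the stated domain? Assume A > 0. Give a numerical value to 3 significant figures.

The normalization condition is ∫|Ψ|² 4πr² dr = 1 from 0 to ∞.
In 3D with spherical symmetry the volume element is 4πr² dr.
With ∫₀^∞ r^4 e^(−αr) dr = 4!/α^5, the integral (without the A² prefactor) comes out to 8·π·a_0^3.
Hence A² = 1/[8·π·a_0^3].
With a_0 = 4.60: A² = 0.0004088 and A = 0.02022.

A ≈ 0.0202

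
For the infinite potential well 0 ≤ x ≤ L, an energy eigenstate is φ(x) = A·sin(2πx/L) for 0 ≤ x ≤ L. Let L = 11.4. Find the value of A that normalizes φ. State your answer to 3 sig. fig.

Require ∫ |φ|² dx = 1 over the whole domain.
With ∫₀^L sin²(nπx/L) dx = L/2, the integral (without the A² prefactor) comes out to L/2.
Substituting L = 11.4 gives A² = 0.1754, so A = 0.4189.

A ≈ 0.419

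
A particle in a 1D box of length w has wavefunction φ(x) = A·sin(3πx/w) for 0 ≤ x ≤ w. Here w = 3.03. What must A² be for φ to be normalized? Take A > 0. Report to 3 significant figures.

The normalization condition is ∫|φ|² dx = 1 from 0 to w.
Using sin²θ = (1 − cos 2θ)/2, carrying out the integral gives A² · w/2.
Setting this equal to 1 gives A² = 1/(w/2).
With w = 3.03: A² = 0.6601 and A = 0.8124.

A^2 ≈ 0.660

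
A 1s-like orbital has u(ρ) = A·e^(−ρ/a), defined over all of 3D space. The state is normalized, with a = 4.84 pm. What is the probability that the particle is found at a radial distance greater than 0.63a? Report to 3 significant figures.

Integrate the radial probability density 4πρ²|u|² over ρ > 0.63a.
The full normalization integral is A²·[π·a^3] = 1, fixing A².
Let t = ρ/a; then A², 4π and the length scale all cancel, so P = ∫_{0.63}^{∞} t^2·e^(-2·t) dt ÷ ∫_{0}^{∞} t^2·e^(-2·t) dt.
Using ∫ t^2·e^(-2·t) dt = -(2·t^2 + 2·t + 1)·e^(-2·t)/4, the numerator is ≈ 0.21656 and the denominator is 1/4.
Taking the ratio yields P = 0.8662.

P ≈ 0.866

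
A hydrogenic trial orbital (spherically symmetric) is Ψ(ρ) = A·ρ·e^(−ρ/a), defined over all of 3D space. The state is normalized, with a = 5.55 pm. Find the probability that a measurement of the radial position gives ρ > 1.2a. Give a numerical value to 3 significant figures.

P ≈ 0.904

With dV = 4πρ²dρ, the probability is ∫|Ψ|² dV over ρ > 1.2a.
The full normalization integral is A²·[3·π·a^5] = 1, fixing A².
Substituting u = ρ/a, A², 4π and the length scale all cancel in the ratio: P = ∫_{1.2}^{∞} u^4·e^(-2·u) du / ∫_{0}^{∞} u^4·e^(-2·u) du.
With ∫ u^4·e^(-2·u) du = -(u^4/2 + u^3 + 3·u^2/2 + 3·u/2 + 3/4)·e^(-2·u) + C, the region integral is ≈ 0.67810 and the full one is 3/4.
Taking the ratio yields P = 0.9041.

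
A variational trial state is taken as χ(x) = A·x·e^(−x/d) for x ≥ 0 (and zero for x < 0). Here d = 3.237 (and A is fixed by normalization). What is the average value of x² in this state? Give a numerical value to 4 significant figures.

By definition ⟨x²⟩ = ∫ x^2 |χ(x)|² dx.
The ratio of the moment integral to the normalization integral gives ⟨x²⟩ = 3·d^2.
Putting d = 3.237 gives 31.435.

⟨x^2⟩ ≈ 31.43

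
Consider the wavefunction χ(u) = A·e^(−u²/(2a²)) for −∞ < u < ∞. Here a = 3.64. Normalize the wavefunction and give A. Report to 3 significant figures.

We need A² ∫|f|² du = 1, taking the integral from −∞ to ∞.
The integral (without the A² prefactor) comes out to √(π)·a.
Plugging in a = 3.64 yields A = 0.3937.

A ≈ 0.394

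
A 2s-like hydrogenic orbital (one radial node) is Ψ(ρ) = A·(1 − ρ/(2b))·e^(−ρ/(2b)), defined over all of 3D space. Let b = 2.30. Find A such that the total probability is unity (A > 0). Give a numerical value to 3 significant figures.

A ≈ 0.0572

The normalization condition is ∫|Ψ|² 4πρ² dρ = 1 from 0 to ∞.
In 3D with spherical symmetry the volume element is 4πρ² dρ.
∫|Ψ|² 4πρ² dρ = A²·(8·π·b^3).
Hence A² = 1/[8·π·b^3].
Plugging in b = 2.30 yields A = 0.05719.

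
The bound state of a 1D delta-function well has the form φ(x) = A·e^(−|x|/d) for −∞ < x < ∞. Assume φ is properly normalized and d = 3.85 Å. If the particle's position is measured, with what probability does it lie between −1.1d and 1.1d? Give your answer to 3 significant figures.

The probability is P = ∫ |φ|² dx over [−1.1d, 1.1d].
With A² fixed by ∫|φ|² = 1, i.e. A² = (d)^(−1), substitute and integrate.
By symmetry take twice the x ≥ 0 contribution in numerator and denominator; the 2's cancel. In terms of u = x/d (A² and the length scale cancel between numerator and denominator), P = [∫_{0}^{1.1} e^(-2·u) du] / [∫_{0}^{∞} e^(-2·u) du].
Using ∫ e^(-2·u) du = -e^(-2·u)/2, the numerator is 1/2 - e^(-11/5)/2 and the denominator is 1/2.
The result is P = 0.8892.

P ≈ 0.889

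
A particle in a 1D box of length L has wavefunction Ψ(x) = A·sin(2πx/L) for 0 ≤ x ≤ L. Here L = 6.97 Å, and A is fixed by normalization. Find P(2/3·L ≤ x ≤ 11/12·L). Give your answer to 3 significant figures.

P ≈ 0.388

P = ∫_{2/3·L}^{11/12·L} |Ψ(x)|² dx.
Since A² = 1/(L/2), this is the region integral divided by the full normalization integral.
In terms of u = x/L (A² and the length scale cancel between numerator and denominator), P = [∫_{2/3}^{11/12} sin(2·π·u)^2 du] / [∫_{0}^{1} sin(2·π·u)^2 du].
With ∫ sin(2·π·u)^2 du = u/2 - sin(4·π·u)/(8·π) + C, the region integral is √(3)/(8·π) + 1/8 and the full one is 1/2.
The result is P = (√(3) + π)/(4·π).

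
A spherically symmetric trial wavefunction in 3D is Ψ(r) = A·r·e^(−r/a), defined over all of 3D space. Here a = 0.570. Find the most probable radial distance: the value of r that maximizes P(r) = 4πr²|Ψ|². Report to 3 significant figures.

r ≈ 1.14

Set d/dr [P(r) = 4πr²|Ψ|²] = 0 and solve for r > 0.
This gives r = 2·a.
With a = 0.570, the most probable radial distance is 1.140.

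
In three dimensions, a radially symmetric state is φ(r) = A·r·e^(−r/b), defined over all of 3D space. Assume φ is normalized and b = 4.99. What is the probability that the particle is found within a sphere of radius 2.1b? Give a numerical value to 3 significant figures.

P ≈ 0.410

P = ∫ |φ|² 4πr² dr over r ≤ 2.1b.
Normalization gives A² = 1/(3·π·b^5).
In terms of u = r/b (A², 4π and the length scale all cancel between numerator and denominator), P = [∫_{0}^{2.1} u^4·e^(-2·u) du] / [∫_{0}^{∞} u^4·e^(-2·u) du].
With ∫ u^4·e^(-2·u) du = -(u^4/2 + u^3 + 3·u^2/2 + 3·u/2 + 3/4)·e^(-2·u) + C, the region integral is ≈ 0.30763 and the full one is 3/4.
The region integral divided by the full integral gives P = 0.4102.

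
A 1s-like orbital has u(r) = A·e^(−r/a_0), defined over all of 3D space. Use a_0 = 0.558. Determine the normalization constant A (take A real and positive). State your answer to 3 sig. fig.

Require ∫ |u|² 4πr² dr = 1 over the whole domain.
In 3D with spherical symmetry the volume element is 4πr² dr.
With ∫₀^∞ r^2 e^(−αr) dr = 2!/α^3, carrying out the integral gives A² · π·a_0^3.
So A² = (π·a_0^3)^(−1).
Plugging in a_0 = 0.558 yields A = 1.354.

A ≈ 1.35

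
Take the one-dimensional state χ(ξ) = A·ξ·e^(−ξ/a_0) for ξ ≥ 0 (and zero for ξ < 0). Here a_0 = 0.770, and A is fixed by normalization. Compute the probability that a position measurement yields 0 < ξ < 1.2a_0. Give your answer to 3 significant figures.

P ≈ 0.430

The probability is P = ∫ |χ|² dξ over [0, 1.2a_0].
The normalization integral ∫|χ|²dξ over the whole domain equals a_0^3/4·A², and A² cancels in the ratio.
In terms of u = ξ/a_0 (A² and the length scale cancel between numerator and denominator), P = [∫_{0}^{1.2} u^2·e^(-2·u) du] / [∫_{0}^{∞} u^2·e^(-2·u) du].
Using ∫ u^2·e^(-2·u) du = -(2·u^2 + 2·u + 1)·e^(-2·u)/4, the numerator is 1/4 - 157·e^(-12/5)/100 and the denominator is 1/4.
Evaluating gives P = 0.4303.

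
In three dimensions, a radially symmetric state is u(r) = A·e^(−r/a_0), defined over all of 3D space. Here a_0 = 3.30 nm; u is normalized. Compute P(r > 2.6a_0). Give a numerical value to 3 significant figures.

P ≈ 0.109

With dV = 4πr²dr, the probability is ∫|u|² dV over r > 2.6a_0.
The full normalization integral is A²·[π·a_0^3] = 1, fixing A².
Substituting t = r/a_0, A², 4π and the length scale all cancel in the ratio: P = ∫_{2.6}^{∞} t^2·e^(-2·t) dt / ∫_{0}^{∞} t^2·e^(-2·t) dt.
Using ∫ t^2·e^(-2·t) dt = -(2·t^2 + 2·t + 1)·e^(-2·t)/4, the numerator is 493·e^(-26/5)/100 and the denominator is 1/4.
This evaluates to P = 0.1088.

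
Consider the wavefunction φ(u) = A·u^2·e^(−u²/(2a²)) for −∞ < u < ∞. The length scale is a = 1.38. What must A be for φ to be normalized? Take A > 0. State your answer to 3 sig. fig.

A ≈ 0.388

The normalization condition is ∫|φ|² du = 1 from −∞ to ∞.
Differentiating ∫e^(−αu²) du = √(π/α) under α to get the higher moments, ∫|φ|² du = A²·(3·√(π)·a^5/4).
Setting this equal to 1 gives A² = 1/(3·√(π)·a^5/4).
With a = 1.38: A² = 0.1503 and A = 0.3877.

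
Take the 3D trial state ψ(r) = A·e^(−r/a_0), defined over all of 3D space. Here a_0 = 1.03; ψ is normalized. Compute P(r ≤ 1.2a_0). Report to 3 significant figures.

P ≈ 0.430

P = ∫ |ψ|² 4πr² dr over r ≤ 1.2a_0.
Normalization gives A² = 1/(π·a_0^3).
Substituting u = r/a_0, A², 4π and the length scale all cancel in the ratio: P = ∫_{0}^{1.2} u^2·e^(-2·u) du / ∫_{0}^{∞} u^2·e^(-2·u) du.
Using ∫ u^2·e^(-2·u) du = -(2·u^2 + 2·u + 1)·e^(-2·u)/4, the numerator is 1/4 - 157·e^(-12/5)/100 and the denominator is 1/4.
Taking the ratio yields P = 0.4303.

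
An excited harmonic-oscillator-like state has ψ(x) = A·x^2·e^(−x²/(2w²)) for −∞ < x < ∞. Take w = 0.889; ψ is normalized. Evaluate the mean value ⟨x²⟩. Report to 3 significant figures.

⟨x^2⟩ ≈ 1.98

⟨x²⟩ = ∫ x^2 |ψ|² dx over the full domain.
Since the A² factors cancel between numerator and denominator, ⟨x²⟩ = 5·w^2/2.
Putting w = 0.889 gives 1.976.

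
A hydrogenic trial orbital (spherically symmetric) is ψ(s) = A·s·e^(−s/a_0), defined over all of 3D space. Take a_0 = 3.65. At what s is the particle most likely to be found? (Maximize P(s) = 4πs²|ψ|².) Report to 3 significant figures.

Set d/ds [P(s) = 4πs²|ψ|²] = 0 and solve for s > 0.
Solving yields s = 2·a_0.
With a_0 = 3.65, the most probable radial distance is 7.300.

s ≈ 7.30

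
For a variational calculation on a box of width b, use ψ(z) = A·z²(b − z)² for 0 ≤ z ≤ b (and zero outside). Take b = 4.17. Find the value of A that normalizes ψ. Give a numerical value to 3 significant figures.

A ≈ 0.0406

The normalization condition is ∫|ψ|² dz = 1 from 0 to b.
∫|ψ|² dz = A²·(b^9/630).
Hence A² = 1/[b^9/630].
Substituting b = 4.17 gives A² = 0.001652, so A = 0.04065.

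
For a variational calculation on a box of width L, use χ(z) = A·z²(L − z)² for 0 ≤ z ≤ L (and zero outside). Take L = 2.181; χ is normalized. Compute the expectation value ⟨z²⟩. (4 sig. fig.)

⟨z^2⟩ ≈ 1.297

⟨z²⟩ = ∫ z^2 |χ|² dz over the full domain.
Expanding the polynomial and integrating term by term, evaluating both integrals, ⟨z²⟩ = 3·L^2/11.
Putting L = 2.181 gives 1.2973.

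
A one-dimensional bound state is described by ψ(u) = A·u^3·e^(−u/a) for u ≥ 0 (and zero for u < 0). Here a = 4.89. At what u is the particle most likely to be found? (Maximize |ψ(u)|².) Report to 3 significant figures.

u ≈ 14.7

Differentiate |ψ(u)|² with respect to u and set to zero.
Solving yields u = 3·a.
With a = 4.89, the most probable position is 14.67.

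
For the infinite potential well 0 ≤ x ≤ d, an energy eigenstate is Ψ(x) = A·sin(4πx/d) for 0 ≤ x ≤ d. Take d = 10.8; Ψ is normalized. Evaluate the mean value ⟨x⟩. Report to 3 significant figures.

⟨x⟩ ≈ 5.40

By definition ⟨x⟩ = ∫ x |Ψ(x)|² dx.
With ∫₀^d sin²(nπx/d) dx = d/2, the ratio of the moment integral to the normalization integral gives ⟨x⟩ = d/2.
With d = 10.8, ⟨x⟩ = 5.400.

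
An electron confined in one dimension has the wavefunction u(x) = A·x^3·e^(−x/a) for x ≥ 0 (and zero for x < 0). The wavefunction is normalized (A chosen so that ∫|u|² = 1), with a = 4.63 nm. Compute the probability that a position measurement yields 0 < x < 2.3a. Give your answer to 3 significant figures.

|u|² is the probability density, so P = ∫_{0}^{2.3a} |u|² dx.
Since A² = 1/(45·a^7/8), this is the region integral divided by the full normalization integral.
Substituting t = x/a, A² and the length scale cancel in the ratio: P = ∫_{0}^{2.3} t^6·e^(-2·t) dt / ∫_{0}^{∞} t^6·e^(-2·t) dt.
Using ∫ t^6·e^(-2·t) dt = -(4·t^6 + 12·t^5 + 30·t^4 + 60·t^3 + 90·t^2 + 90·t + 45)·e^(-2·t)/8, the numerator is ≈ 1.0236 and the denominator is 45/8.
The result is P = 0.1820.

P ≈ 0.182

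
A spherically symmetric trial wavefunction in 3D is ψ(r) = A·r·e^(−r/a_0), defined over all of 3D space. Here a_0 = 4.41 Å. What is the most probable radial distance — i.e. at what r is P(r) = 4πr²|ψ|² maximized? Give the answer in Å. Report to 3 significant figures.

The maximum of P(r) = 4πr²|ψ|² occurs where its derivative vanishes.
Solving yields r = 2·a_0.
With a_0 = 4.41, the most probable radial distance is 8.820 Å.

r ≈ 8.82 Å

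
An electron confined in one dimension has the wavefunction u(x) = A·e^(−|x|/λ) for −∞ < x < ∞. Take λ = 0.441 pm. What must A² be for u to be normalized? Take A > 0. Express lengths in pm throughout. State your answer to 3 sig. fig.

Normalization requires ∫|u|² dx = 1, integrated from −∞ to ∞.
Carrying out the integral gives A² · λ.
Substituting λ = 0.441 gives A² = 2.268, so A = 1.506.

A^2 ≈ 2.27 pm^(-1)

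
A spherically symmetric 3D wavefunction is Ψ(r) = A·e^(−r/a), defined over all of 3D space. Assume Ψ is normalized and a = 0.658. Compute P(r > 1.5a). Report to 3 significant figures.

Integrate the radial probability density 4πr²|Ψ|² over r > 1.5a.
The full normalization integral is A²·[π·a^3] = 1, fixing A².
In terms of u = r/a (A², 4π and the length scale all cancel between numerator and denominator), P = [∫_{1.5}^{∞} u^2·e^(-2·u) du] / [∫_{0}^{∞} u^2·e^(-2·u) du].
With ∫ u^2·e^(-2·u) du = -(2·u^2 + 2·u + 1)·e^(-2·u)/4 + C, the region integral is 17·e^(-3)/8 and the full one is 1/4.
This evaluates to P = 0.4232.

P ≈ 0.423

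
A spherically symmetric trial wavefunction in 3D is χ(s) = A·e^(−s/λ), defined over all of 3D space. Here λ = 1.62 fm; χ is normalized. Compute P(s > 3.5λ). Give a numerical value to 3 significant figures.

With dV = 4πs²ds, the probability is ∫|χ|² dV over s > 3.5λ.
The full normalization integral is A²·[π·λ^3] = 1, fixing A².
In terms of u = s/λ (A², 4π and the length scale all cancel between numerator and denominator), P = [∫_{3.5}^{∞} u^2·e^(-2·u) du] / [∫_{0}^{∞} u^2·e^(-2·u) du].
Using ∫ u^2·e^(-2·u) du = -(2·u^2 + 2·u + 1)·e^(-2·u)/4, the numerator is 65·e^(-7)/8 and the denominator is 1/4.
Taking the ratio yields P = 0.02964.

P ≈ 0.0296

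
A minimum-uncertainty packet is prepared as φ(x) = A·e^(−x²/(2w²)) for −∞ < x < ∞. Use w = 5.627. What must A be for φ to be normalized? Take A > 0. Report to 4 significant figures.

A ≈ 0.3166

Require ∫ |φ|² dx = 1 over the whole domain.
Using the Gaussian integral ∫_{−∞}^{∞} e^(−αx²) dx = √(π/α), carrying out the integral gives A² · √(π)·w.
So A² = (√(π)·w)^(−1).
Substituting w = 5.627 gives A² = 0.10026, so A = 0.31665.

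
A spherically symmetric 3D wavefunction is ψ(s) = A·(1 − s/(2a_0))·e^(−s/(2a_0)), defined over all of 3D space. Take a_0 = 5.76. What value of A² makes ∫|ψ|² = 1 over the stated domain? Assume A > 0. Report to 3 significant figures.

A^2 ≈ 0.000208

The normalization condition is ∫|ψ|² 4πs² ds = 1 from 0 to ∞.
(Spherical symmetry: dV = 4πs² ds.)
The integral (without the A² prefactor) comes out to 8·π·a_0^3.
With a_0 = 5.76: A² = 0.0002082 and A = 0.01443.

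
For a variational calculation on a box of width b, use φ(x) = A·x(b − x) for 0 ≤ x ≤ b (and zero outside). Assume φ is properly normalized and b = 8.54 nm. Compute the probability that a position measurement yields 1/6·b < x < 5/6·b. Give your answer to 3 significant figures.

The probability is P = ∫ |φ|² dx over [1/6·b, 5/6·b].
With A² fixed by ∫|φ|² = 1, i.e. A² = (b^5/30)^(−1), substitute and integrate.
Let u = x/b; then A² and the length scale cancel, so P = ∫_{1/6}^{5/6} u^2·(1 - u)^2 du ÷ ∫_{0}^{1} u^2·(1 - u)^2 du.
Using ∫ u^2·(1 - u)^2 du = u^3·(6·u^2 - 15·u + 10)/30, the numerator is 301/9720 and the denominator is 1/30.
Evaluating gives P = 301/324.

P ≈ 0.929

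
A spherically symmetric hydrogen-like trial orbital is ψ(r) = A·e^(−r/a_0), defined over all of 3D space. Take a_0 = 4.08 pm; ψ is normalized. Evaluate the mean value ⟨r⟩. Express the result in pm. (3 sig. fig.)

⟨r⟩ = ∫ r |ψ|² 4πr² dr over the full domain.
Since the A² factors cancel between numerator and denominator, ⟨r⟩ = 3·a_0/2.
With a_0 = 4.08, ⟨r⟩ = 6.120.

⟨r⟩ ≈ 6.12 pm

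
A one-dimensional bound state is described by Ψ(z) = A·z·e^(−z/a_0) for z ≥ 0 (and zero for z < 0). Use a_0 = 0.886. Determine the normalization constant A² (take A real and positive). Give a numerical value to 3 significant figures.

We need A² ∫|f|² dz = 1, taking the integral from 0 to ∞.
Recall ∫₀^∞ z^m e^(−z/β) dz = m!·β^(m+1), ∫|Ψ|² dz = A²·(a_0^3/4).
So A² = (a_0^3/4)^(−1).
Plugging in a_0 = 0.886 yields A = 2.398.

A^2 ≈ 5.75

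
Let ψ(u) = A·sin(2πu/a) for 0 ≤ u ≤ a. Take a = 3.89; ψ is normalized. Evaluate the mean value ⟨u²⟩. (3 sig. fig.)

⟨u^2⟩ ≈ 4.85

⟨u²⟩ = ∫ u^2 |ψ|² du over the full domain.
Evaluating both integrals, ⟨u²⟩ = -a^2/(8·π^2) + a^2/3.
Putting a = 3.89 gives 4.852.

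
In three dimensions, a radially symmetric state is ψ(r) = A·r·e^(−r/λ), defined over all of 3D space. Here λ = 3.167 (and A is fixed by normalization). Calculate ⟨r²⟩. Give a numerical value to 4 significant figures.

The expectation value is the |ψ|²-weighted average of r^2: ∫ r^2|ψ|² 4πr² dr.
Evaluating both integrals, ⟨r²⟩ = 15·λ^2/2.
Putting λ = 3.167 gives 75.224.

⟨r^2⟩ ≈ 75.22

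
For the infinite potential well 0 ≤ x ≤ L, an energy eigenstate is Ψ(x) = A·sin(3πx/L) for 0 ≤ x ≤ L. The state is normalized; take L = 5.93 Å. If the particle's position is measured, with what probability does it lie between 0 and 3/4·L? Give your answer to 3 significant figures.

P ≈ 0.697

|Ψ|² is the probability density, so P = ∫_{0}^{3/4·L} |Ψ|² dx.
Since A² = 1/(L/2), this is the region integral divided by the full normalization integral.
Let u = x/L; then A² and the length scale cancel, so P = ∫_{0}^{3/4} sin(3·π·u)^2 du ÷ ∫_{0}^{1} sin(3·π·u)^2 du.
Using ∫ sin(3·π·u)^2 du = u/2 - sin(6·π·u)/(12·π), the numerator is 3/8 - 1/(12·π) and the denominator is 1/2.
Evaluating gives P = (-2 + 9·π)/(12·π).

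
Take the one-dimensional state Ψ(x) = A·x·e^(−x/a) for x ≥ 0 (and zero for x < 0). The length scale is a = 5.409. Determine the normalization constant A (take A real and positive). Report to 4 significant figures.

A ≈ 0.1590

Require ∫ |Ψ|² dx = 1 over the whole domain.
The integral (without the A² prefactor) comes out to a^3/4.
So A² = (a^3/4)^(−1).
Plugging in a = 5.409 yields A = 0.15898.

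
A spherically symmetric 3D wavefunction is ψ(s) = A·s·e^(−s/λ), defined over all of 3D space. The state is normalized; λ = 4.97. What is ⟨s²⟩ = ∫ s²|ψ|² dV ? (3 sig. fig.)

⟨s²⟩ = ∫ s^2 |ψ|² 4πs² ds over the full domain.
With ∫₀^∞ s^6 e^(−αs) ds = 6!/α^7, the ratio of the moment integral to the normalization integral gives ⟨s²⟩ = 15·λ^2/2.
With λ = 4.97, ⟨s^2⟩ = 185.3.

⟨s^2⟩ ≈ 185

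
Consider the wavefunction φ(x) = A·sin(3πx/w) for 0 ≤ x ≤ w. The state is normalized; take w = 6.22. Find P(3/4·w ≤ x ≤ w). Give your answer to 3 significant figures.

P ≈ 0.303

The probability is P = ∫ |φ|² dx over [3/4·w, w].
The normalization integral ∫|φ|²dx over the whole domain equals w/2·A², and A² cancels in the ratio.
Substituting u = x/w, A² and the length scale cancel in the ratio: P = ∫_{3/4}^{1} sin(3·π·u)^2 du / ∫_{0}^{1} sin(3·π·u)^2 du.
With ∫ sin(3·π·u)^2 du = u/2 - sin(6·π·u)/(12·π) + C, the region integral is 1/(12·π) + 1/8 and the full one is 1/2.
Evaluating gives P = (2 + 3·π)/(12·π).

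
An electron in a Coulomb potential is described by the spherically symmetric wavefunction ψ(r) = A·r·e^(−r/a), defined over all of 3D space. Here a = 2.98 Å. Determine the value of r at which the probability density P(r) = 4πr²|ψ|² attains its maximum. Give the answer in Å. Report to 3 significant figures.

r ≈ 5.96 Å

Differentiate P(r) = 4πr²|ψ|² with respect to r and set to zero.
Solving yields r = 2·a.
With a = 2.98, the most probable radial distance is 5.960 Å.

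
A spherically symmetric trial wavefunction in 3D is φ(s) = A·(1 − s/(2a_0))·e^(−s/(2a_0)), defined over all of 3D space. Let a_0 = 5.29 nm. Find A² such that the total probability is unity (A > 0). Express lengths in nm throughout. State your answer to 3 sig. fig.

A^2 ≈ 0.000269 nm^(-3)

Normalization requires ∫|φ|² 4πs² ds = 1, integrated from 0 to ∞.
The angular integral contributes 4π, leaving ∫₀^∞ s²|φ|² ds.
With φ = A·(1 − s/(2a_0))·e^(−s/(2a_0)), the integral evaluates to A²·[8·π·a_0^3].
Substituting a_0 = 5.29 gives A² = 0.0002688, so A = 0.01639.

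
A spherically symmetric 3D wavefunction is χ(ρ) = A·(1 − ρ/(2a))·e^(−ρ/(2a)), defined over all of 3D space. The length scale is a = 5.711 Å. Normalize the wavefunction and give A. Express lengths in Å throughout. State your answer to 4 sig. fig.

A ≈ 0.01462 Å^(-3/2)

We need A² ∫|f|² 4πρ² dρ = 1, taking the integral from 0 to ∞.
The angular integral contributes 4π, leaving ∫₀^∞ ρ²|χ|² dρ.
∫|χ|² 4πρ² dρ = A²·(8·π·a^3).
Hence A² = 1/[8·π·a^3].
With a = 5.711: A² = 0.00021361 and A = 0.014615.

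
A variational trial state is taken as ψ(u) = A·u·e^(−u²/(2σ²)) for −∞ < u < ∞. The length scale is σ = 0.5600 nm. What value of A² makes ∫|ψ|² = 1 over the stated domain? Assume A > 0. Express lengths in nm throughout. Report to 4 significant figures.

Require ∫ |ψ|² du = 1 over the whole domain.
∫|ψ|² du = A²·(√(π)·σ^3/2).
Setting this equal to 1 gives A² = 1/(√(π)·σ^3/2).
Substituting σ = 0.5600 gives A² = 6.4253, so A = 2.5348.

A^2 ≈ 6.425 nm^(-3)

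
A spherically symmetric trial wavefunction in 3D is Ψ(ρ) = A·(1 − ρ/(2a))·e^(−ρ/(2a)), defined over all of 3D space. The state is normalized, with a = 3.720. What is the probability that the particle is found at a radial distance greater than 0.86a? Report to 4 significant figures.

With dV = 4πρ²dρ, the probability is ∫|Ψ|² dV over ρ > 0.86a.
Normalization gives A² = 1/(8·π·a^3).
In terms of u = ρ/a (A², 4π and the length scale all cancel between numerator and denominator), P = [∫_{0.86}^{∞} u^2·(1 - u/2)^2·e^(-u) du] / [∫_{0}^{∞} u^2·(1 - u/2)^2·e^(-u) du].
With ∫ u^2·(1 - u/2)^2·e^(-u) du = -(u^4/4 + u^2 + 2·u + 2)·e^(-u) + C, the region integral is ≈ 1.94500 and the full one is 2.
Taking the ratio yields P = 0.97250.

P ≈ 0.9725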